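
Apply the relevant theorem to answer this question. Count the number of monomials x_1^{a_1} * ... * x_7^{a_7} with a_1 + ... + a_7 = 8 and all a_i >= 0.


The number of degree-8 monomials in 7 variables is C(d+n-1, n-1).
= C(8+7-1, 7-1) = C(14, 6)
= 3003

3003


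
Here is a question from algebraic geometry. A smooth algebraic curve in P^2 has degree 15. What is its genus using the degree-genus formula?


Using the genus formula for smooth plane curves:
g = (d-1)(d-2)/2
g = (15-1)(15-2)/2
g = 14*13/2
g = 182/2 = 91

91


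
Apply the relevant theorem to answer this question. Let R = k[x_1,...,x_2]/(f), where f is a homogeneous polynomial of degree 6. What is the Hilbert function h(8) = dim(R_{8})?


For R = k[x_1,...,x_n]/(f) with f homogeneous of degree e:
The Hilbert series is (1 - t^e)/(1 - t)^n.
So h(d) = C(d+n-1, n-1) - C(d-e+n-1, n-1) for d >= e.
With n=2, e=6, d=8:
C(8+2-1, 2-1) = C(9, 1) = 9
C(8-6+2-1, 2-1) = C(3, 1) = 3
h(8) = 9 - 3 = 6

6


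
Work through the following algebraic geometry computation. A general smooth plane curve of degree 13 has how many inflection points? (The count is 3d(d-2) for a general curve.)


For a general smooth plane curve C of degree d, the inflection points are
the intersection of C with its Hessian curve, which has degree 3(d-2).
By Bezout, the total intersection number is d * 3(d-2) = 13 * 33 = 429.
For a general curve every flex is ordinary, so each contributes
multiplicity 1 to C·Hess(C), and the number of distinct inflection
points is 3d(d-2).
Inflection points = 3*13*(13-2) = 3*13*11 = 429

429


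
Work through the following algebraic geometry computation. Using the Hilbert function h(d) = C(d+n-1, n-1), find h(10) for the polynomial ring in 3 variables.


The Hilbert function for the polynomial ring in 3 variables is:
h(d) = C(d+n-1, n-1)
h(10) = C(10+3-1, 3-1) = C(12, 2)
= 12! / (2! * 10!)
= 66

66


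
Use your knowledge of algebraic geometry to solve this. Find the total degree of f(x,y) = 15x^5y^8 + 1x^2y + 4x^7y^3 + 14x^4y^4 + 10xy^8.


Examine each term for its total degree (sum of exponents).
  Term '15x^5y^8' has total degree 5+8 = 13.
  Term '1x^2y' has total degree 2+1 = 3.
  Term '4x^7y^3' has total degree 7+3 = 10.
  Term '14x^4y^4' has total degree 4+4 = 8.
  Term '10xy^8' has total degree 1+8 = 9.
The maximum total degree among all terms is 13.

13


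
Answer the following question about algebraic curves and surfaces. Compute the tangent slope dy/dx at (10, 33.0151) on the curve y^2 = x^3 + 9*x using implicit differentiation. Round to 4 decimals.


Using implicit differentiation of y^2 = x^3 + 9*x:
2y * dy/dx = 3x^2 + 9
dy/dx = (3x^2 + 9)/(2y)
Numerator: 3*10^2 + 9 = 309
Denominator: 2*33.0151 = 66.0302
dy/dx = 309/66.0302 = 4.6797

4.6797


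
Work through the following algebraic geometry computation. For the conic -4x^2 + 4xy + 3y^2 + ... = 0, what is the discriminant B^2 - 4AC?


The discriminant of a conic Ax^2 + Bxy + Cy^2 + ... = 0 is B^2 - 4AC.
B^2 = 4^2 = 16
4AC = 4*(-4)*3 = -48
Discriminant = 16 + 48 = 64

64


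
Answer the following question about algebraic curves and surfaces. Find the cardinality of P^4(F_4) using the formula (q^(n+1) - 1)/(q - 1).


P^4(F_4) has (q^(n+1) - 1)/(q - 1) points.
= 4^4 + 4^3 + 4^2 + 4^1 + 4^0
= 256 + 64 + 16 + 4 + 1
= 341

341


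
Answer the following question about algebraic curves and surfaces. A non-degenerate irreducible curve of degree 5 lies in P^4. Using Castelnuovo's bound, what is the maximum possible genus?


Castelnuovo's bound: write d - 1 = m(r-1) + epsilon with 0 <= epsilon < r-1.
d - 1 = 5 - 1 = 4
r - 1 = 4 - 1 = 3
4 = 1*3 + 1, so m = 1, epsilon = 1
pi(d, r) = m(m-1)(r-1)/2 + m*epsilon
= 1*0*3/2 + 1*1
= 0/2 + 1
= 0 + 1 = 1

1


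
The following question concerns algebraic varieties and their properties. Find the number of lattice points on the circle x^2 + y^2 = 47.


Systematically check integer values of x where x^2 <= 47.
For each valid x, check if 47 - x^2 is a perfect square.
Total integer solutions found: 0

0


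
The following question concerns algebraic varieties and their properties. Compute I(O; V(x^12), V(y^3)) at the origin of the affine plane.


The intersection multiplicity of V(x^a) and V(y^b) at the origin is:
I(O; V(x^12), V(y^3)) = dim_k(k[x,y]/(x^12, y^3))
A basis for k[x,y]/(x^12, y^3) is the set of monomials x^i * y^j
where 0 <= i < 12 and 0 <= j < 3.
The number of such monomials is 12 * 3 = 36

36


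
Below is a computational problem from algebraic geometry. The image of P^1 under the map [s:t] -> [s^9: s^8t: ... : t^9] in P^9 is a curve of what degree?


The rational normal curve in P^9 is the image of P^1 under the 9-uple Veronese.
A general hyperplane in P^9 pulls back to a degree-9 form on P^1, which has 9 zeros,
so the curve meets a general hyperplane in 9 points. Degree = 9.

9


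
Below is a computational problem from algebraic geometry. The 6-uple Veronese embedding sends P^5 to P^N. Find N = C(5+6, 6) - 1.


The Veronese embedding v_d: P^n -> P^N maps each point to all
degree-d monomials in n+1 homogeneous coordinates.
N = C(n+d, d) - 1
N = C(5+6, 6) - 1
N = C(11, 6) - 1
C(11, 6) = 462
N = 462 - 1 = 461

461


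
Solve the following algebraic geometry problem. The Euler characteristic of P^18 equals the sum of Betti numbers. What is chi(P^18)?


The complex projective space P^18 has one cell in each even real dimension 0, 2, ..., 36.
The cohomology groups are H^{2k}(P^18) = Z for k = 0,...,18, and 0 otherwise.
Euler characteristic = sum of Betti numbers = 1 per even-dimensional cohomology group.
chi(P^18) = 18 + 1 = 19

19


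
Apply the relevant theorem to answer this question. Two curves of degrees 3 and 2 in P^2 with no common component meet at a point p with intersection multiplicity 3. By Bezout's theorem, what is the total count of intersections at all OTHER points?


By Bezout's theorem, the total intersection number is d1 * d2.
Total = 3 * 2 = 6
Intersection multiplicity at p = 3
Remaining intersections = 6 - 3 = 3

3


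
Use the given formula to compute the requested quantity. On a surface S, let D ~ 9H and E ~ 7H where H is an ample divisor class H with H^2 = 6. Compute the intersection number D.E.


Using bilinearity of the intersection pairing on a surface S:
(aH).(bH) = ab * (H.H)
We have H^2 = 6.
D.E = (9H).(7H) = 9*7*6
= 63*6
= 378

378


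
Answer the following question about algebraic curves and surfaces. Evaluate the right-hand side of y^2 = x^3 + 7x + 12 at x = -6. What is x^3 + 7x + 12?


Compute x^3 + 7x + 12 at x = -6:
x^3 = (-6)^3 = -216
7*x = 7*(-6) = -42
Sum: -216 - 42 + 12 = -246

-246


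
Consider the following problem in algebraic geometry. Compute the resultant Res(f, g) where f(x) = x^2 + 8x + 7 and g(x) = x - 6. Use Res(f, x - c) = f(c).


For Res(f, x - c), we evaluate f at x = c.
f(6) = 6^2 + 8*6 + 7
= 36 + 48 + 7
= 84 + 7 = 91
Res(f, g) = 91

91


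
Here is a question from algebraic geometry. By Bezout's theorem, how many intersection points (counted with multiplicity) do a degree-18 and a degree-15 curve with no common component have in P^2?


Bezout's theorem states the intersection count equals the product of degrees.
Intersection count = 18 * 15 = 270

270


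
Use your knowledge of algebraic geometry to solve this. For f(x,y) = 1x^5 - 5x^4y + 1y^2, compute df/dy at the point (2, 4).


df/dy = (-5)*x^4 + 2*1*y^1
At (2,4): (-5)*2^4 + 2*1*4^1
= -80 + 8
= -72

-72


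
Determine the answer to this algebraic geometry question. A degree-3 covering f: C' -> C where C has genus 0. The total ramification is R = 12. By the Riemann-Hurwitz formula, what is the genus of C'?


Riemann-Hurwitz formula: 2g' - 2 = d(2g - 2) + R
Given: d = 3, g = 0, R = 12
2g' - 2 = 3*(2*0 - 2) + 12
2g' - 2 = 3*(-2) + 12
2g' - 2 = -6 + 12 = 6
2g' = 8
g' = 4

4


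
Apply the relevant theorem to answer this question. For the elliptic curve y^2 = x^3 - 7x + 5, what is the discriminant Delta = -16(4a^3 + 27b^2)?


Compute each component:
4a^3 = 4*(-7)^3 = 4*(-343) = -1372
27b^2 = 27*5^2 = 27*25 = 675
4a^3 + 27b^2 = -1372 + 675 = -697
Delta = -16*(-697) = 11152

11152


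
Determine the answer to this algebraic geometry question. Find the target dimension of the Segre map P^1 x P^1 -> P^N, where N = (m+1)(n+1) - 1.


The Segre embedding maps P^m x P^n into P^N via
all products of coordinates from each factor.
N = (m+1)(n+1) - 1
N = (1+1)(1+1) - 1
N = 2*2 - 1
N = 4 - 1 = 3

3


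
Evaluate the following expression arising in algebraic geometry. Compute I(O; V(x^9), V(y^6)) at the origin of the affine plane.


The intersection multiplicity of V(x^a) and V(y^b) at the origin is:
I(O; V(x^9), V(y^6)) = dim_k(k[x,y]/(x^9, y^6))
A basis for k[x,y]/(x^9, y^6) is the set of monomials x^i * y^j
where 0 <= i < 9 and 0 <= j < 6.
The number of such monomials is 9 * 6 = 54

54


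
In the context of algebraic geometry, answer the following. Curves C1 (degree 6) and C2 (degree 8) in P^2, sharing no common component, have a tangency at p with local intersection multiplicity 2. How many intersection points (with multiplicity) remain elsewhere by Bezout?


By Bezout's theorem, the total intersection number is d1 * d2.
Total = 6 * 8 = 48
Intersection multiplicity at p = 2
Remaining intersections = 48 - 2 = 46

46


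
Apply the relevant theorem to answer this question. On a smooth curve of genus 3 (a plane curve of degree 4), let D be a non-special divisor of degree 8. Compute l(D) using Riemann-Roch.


First, compute the genus of a smooth plane curve of degree 4:
g = (d-1)(d-2)/2 = (4-1)(4-2)/2 = 3
For a non-special divisor D (i.e., h^1(D) = 0), Riemann-Roch gives:
l(D) = deg(D) - g + 1
Since deg(D) = 8 >= 2g - 1 = 5, D is non-special.
l(D) = 8 - 3 + 1 = 6

6


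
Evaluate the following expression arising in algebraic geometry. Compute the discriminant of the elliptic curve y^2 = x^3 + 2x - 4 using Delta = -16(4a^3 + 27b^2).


Compute each component:
4a^3 = 4*2^3 = 4*8 = 32
27b^2 = 27*(-4)^2 = 27*16 = 432
4a^3 + 27b^2 = 32 + 432 = 464
Delta = -16*464 = -7424

-7424


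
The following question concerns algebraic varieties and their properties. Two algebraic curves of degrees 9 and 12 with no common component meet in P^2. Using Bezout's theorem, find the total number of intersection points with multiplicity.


Bezout's theorem states the intersection count equals the product of degrees.
Intersection count = 9 * 12 = 108

108


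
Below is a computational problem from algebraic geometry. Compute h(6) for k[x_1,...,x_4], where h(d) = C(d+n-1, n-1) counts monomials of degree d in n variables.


The Hilbert function for the polynomial ring in 4 variables is:
h(d) = C(d+n-1, n-1)
h(6) = C(6+4-1, 4-1) = C(9, 3)
= 9! / (3! * 6!)
= 84

84


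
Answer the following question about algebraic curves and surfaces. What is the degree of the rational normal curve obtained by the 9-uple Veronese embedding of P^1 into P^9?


The rational normal curve in P^9 is the image of P^1 under the 9-uple Veronese.
A general hyperplane in P^9 pulls back to a degree-9 form on P^1, which has 9 zeros,
so the curve meets a general hyperplane in 9 points. Degree = 9.

9


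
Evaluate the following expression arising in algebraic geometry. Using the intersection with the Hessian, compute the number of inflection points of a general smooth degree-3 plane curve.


For a general smooth plane curve C of degree d, the inflection points are
the intersection of C with its Hessian curve, which has degree 3(d-2).
By Bezout, the total intersection number is d * 3(d-2) = 3 * 3 = 9.
For a general curve every flex is ordinary, so each contributes
multiplicity 1 to C·Hess(C), and the number of distinct inflection
points is 3d(d-2).
Inflection points = 3*3*(3-2) = 3*3*1 = 9

9


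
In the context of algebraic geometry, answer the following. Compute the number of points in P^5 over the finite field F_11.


P^5(F_11) has (q^(n+1) - 1)/(q - 1) points.
= 11^5 + 11^4 + 11^3 + 11^2 + 11^1 + 11^0
= 161051 + 14641 + 1331 + 121 + 11 + 1
= 177156

177156


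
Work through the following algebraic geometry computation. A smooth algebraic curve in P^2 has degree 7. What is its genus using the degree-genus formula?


Using the genus formula for smooth plane curves:
g = (d-1)(d-2)/2
g = (7-1)(7-2)/2
g = 6*5/2
g = 30/2 = 15

15


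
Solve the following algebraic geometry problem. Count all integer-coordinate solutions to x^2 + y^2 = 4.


Systematically check integer values of x where x^2 <= 4.
For each valid x, check if 4 - x^2 is a perfect square.
x=0: 4 - 0 = 4, sqrt = 2 (valid)
x=2: 4 - 4 = 0, sqrt = 0 (valid)
Total integer solutions found: 4

4


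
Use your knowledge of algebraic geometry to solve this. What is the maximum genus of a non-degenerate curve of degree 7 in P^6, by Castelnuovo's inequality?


Castelnuovo's bound: write d - 1 = m(r-1) + epsilon with 0 <= epsilon < r-1.
d - 1 = 7 - 1 = 6
r - 1 = 6 - 1 = 5
6 = 1*5 + 1, so m = 1, epsilon = 1
pi(d, r) = m(m-1)(r-1)/2 + m*epsilon
= 1*0*5/2 + 1*1
= 0/2 + 1
= 0 + 1 = 1

1


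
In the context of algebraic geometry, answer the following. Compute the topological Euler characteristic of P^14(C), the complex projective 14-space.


The complex projective space P^14 has one cell in each even real dimension 0, 2, ..., 28.
The cohomology groups are H^{2k}(P^14) = Z for k = 0,...,14, and 0 otherwise.
Euler characteristic = sum of Betti numbers = 1 per even-dimensional cohomology group.
chi(P^14) = 14 + 1 = 15

15


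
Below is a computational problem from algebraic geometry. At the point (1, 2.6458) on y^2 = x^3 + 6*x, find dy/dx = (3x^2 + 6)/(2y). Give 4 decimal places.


Using implicit differentiation of y^2 = x^3 + 6*x:
2y * dy/dx = 3x^2 + 6
dy/dx = (3x^2 + 6)/(2y)
Numerator: 3*1^2 + 6 = 9
Denominator: 2*2.6458 = 5.2916
dy/dx = 9/5.2916 = 1.7008

1.7008


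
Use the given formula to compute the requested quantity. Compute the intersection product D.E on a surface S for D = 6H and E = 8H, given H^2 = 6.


Using bilinearity of the intersection pairing on a surface S:
(aH).(bH) = ab * (H.H)
We have H^2 = 6.
D.E = (6H).(8H) = 6*8*6
= 48*6
= 288

288


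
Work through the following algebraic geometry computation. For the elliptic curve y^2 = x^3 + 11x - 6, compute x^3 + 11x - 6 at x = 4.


Compute x^3 + 11x - 6 at x = 4:
x^3 = 4^3 = 64
11*x = 11*4 = 44
Sum: 64 + 44 - 6 = 102

102


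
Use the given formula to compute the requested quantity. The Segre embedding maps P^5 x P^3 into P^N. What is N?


The Segre embedding maps P^m x P^n into P^N via
all products of coordinates from each factor.
N = (m+1)(n+1) - 1
N = (5+1)(3+1) - 1
N = 6*4 - 1
N = 24 - 1 = 23

23


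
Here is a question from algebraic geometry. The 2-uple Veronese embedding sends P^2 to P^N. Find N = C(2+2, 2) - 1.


The Veronese embedding v_d: P^n -> P^N maps each point to all
degree-d monomials in n+1 homogeneous coordinates.
N = C(n+d, d) - 1
N = C(2+2, 2) - 1
N = C(4, 2) - 1
C(4, 2) = 6
N = 6 - 1 = 5

5


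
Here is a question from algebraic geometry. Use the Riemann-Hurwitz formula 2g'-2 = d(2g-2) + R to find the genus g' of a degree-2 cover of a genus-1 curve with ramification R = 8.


Riemann-Hurwitz formula: 2g' - 2 = d(2g - 2) + R
Given: d = 2, g = 1, R = 8
2g' - 2 = 2*(2*1 - 2) + 8
2g' - 2 = 2*0 + 8
2g' - 2 = 0 + 8 = 8
2g' = 10
g' = 5

5


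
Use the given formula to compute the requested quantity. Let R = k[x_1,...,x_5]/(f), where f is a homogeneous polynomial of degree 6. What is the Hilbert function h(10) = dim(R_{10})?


For R = k[x_1,...,x_n]/(f) with f homogeneous of degree e:
The Hilbert series is (1 - t^e)/(1 - t)^n.
So h(d) = C(d+n-1, n-1) - C(d-e+n-1, n-1) for d >= e.
With n=5, e=6, d=10:
C(10+5-1, 5-1) = C(14, 4) = 1001
C(10-6+5-1, 5-1) = C(8, 4) = 70
h(10) = 1001 - 70 = 931

931


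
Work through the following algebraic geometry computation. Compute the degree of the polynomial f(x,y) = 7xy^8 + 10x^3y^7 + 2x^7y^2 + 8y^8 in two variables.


Examine each term for its total degree (sum of exponents).
  Term '7xy^8' has total degree 1+8 = 9.
  Term '10x^3y^7' has total degree 3+7 = 10.
  Term '2x^7y^2' has total degree 7+2 = 9.
  Term '8y^8' has total degree 0+8 = 8.
The maximum total degree among all terms is 10.

10


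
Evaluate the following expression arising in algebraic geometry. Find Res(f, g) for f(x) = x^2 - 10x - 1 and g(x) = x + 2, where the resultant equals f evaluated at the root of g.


For Res(f, x - c), we evaluate f at x = c.
f(-2) = (-2)^2 - 10*(-2) - 1
= 4 + 20 - 1
= 24 - 1 = 23
Res(f, g) = 23

23


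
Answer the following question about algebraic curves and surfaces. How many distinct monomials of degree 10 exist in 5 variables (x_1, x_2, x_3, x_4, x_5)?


The number of degree-10 monomials in 5 variables is C(d+n-1, n-1).
= C(10+5-1, 5-1) = C(14, 4)
= 1001

1001


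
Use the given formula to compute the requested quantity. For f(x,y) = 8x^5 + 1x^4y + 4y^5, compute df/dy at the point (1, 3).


df/dy = 1*x^4 + 5*4*y^4
At (1,3): 1*1^4 + 5*4*3^4
= 1 + 1620
= 1621

1621


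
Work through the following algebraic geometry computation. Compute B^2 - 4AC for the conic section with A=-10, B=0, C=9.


The discriminant of a conic Ax^2 + Bxy + Cy^2 + ... = 0 is B^2 - 4AC.
B^2 = 0^2 = 0
4AC = 4*(-10)*9 = -360
Discriminant = 0 + 360 = 360

360


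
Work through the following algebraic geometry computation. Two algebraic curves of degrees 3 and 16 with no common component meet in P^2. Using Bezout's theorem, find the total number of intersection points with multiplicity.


Bezout's theorem states the intersection count equals the product of degrees.
Intersection count = 3 * 16 = 48

48


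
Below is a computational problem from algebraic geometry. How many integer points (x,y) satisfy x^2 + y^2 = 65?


Systematically check integer values of x where x^2 <= 65.
For each valid x, check if 65 - x^2 is a perfect square.
x=1: 65 - 1 = 64, sqrt = 8 (valid)
x=4: 65 - 16 = 49, sqrt = 7 (valid)
x=7: 65 - 49 = 16, sqrt = 4 (valid)
x=8: 65 - 64 = 1, sqrt = 1 (valid)
Total integer solutions found: 16

16


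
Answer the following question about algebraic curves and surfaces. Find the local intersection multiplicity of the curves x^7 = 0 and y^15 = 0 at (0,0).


The intersection multiplicity of V(x^a) and V(y^b) at the origin is:
I(O; V(x^7), V(y^15)) = dim_k(k[x,y]/(x^7, y^15))
A basis for k[x,y]/(x^7, y^15) is the set of monomials x^i * y^j
where 0 <= i < 7 and 0 <= j < 15.
The number of such monomials is 7 * 15 = 105

105


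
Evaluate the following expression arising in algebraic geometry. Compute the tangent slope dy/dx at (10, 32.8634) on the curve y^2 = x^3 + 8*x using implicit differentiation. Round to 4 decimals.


Using implicit differentiation of y^2 = x^3 + 8*x:
2y * dy/dx = 3x^2 + 8
dy/dx = (3x^2 + 8)/(2y)
Numerator: 3*10^2 + 8 = 308
Denominator: 2*32.8634 = 65.7268
dy/dx = 308/65.7268 = 4.6861

4.6861


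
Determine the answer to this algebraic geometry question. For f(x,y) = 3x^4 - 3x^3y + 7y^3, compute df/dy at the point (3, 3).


df/dy = (-3)*x^3 + 3*7*y^2
At (3,3): (-3)*3^3 + 3*7*3^2
= -81 + 189
= 108

108


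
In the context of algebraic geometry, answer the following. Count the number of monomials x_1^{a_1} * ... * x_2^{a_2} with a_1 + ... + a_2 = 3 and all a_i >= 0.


The number of degree-3 monomials in 2 variables is C(d+n-1, n-1).
= C(3+2-1, 2-1) = C(4, 1)
= 4

4


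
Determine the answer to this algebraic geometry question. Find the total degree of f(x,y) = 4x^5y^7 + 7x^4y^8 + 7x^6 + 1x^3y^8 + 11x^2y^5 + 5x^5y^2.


Examine each term for its total degree (sum of exponents).
  Term '4x^5y^7' has total degree 5+7 = 12.
  Term '7x^4y^8' has total degree 4+8 = 12.
  Term '7x^6' has total degree 6+0 = 6.
  Term '1x^3y^8' has total degree 3+8 = 11.
  Term '11x^2y^5' has total degree 2+5 = 7.
  Term '5x^5y^2' has total degree 5+2 = 7.
The maximum total degree among all terms is 12.

12


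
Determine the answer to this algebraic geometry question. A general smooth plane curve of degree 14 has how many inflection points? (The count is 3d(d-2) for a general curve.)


For a general smooth plane curve C of degree d, the inflection points are
the intersection of C with its Hessian curve, which has degree 3(d-2).
By Bezout, the total intersection number is d * 3(d-2) = 14 * 36 = 504.
For a general curve every flex is ordinary, so each contributes
multiplicity 1 to C·Hess(C), and the number of distinct inflection
points is 3d(d-2).
Inflection points = 3*14*(14-2) = 3*14*12 = 504

504


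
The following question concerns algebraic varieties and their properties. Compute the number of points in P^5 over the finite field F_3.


P^5(F_3) has (q^(n+1) - 1)/(q - 1) points.
= 3^5 + 3^4 + 3^3 + 3^2 + 3^1 + 3^0
= 243 + 81 + 27 + 9 + 3 + 1
= 364

364


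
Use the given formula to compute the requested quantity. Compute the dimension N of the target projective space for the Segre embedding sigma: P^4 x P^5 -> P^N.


The Segre embedding maps P^m x P^n into P^N via
all products of coordinates from each factor.
N = (m+1)(n+1) - 1
N = (4+1)(5+1) - 1
N = 5*6 - 1
N = 30 - 1 = 29

29


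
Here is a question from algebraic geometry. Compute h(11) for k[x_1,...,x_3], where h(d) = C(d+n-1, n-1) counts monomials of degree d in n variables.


The Hilbert function for the polynomial ring in 3 variables is:
h(d) = C(d+n-1, n-1)
h(11) = C(11+3-1, 3-1) = C(13, 2)
= 13! / (2! * 11!)
= 78

78


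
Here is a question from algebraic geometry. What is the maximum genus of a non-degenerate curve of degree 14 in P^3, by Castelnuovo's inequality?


Castelnuovo's bound: write d - 1 = m(r-1) + epsilon with 0 <= epsilon < r-1.
d - 1 = 14 - 1 = 13
r - 1 = 3 - 1 = 2
13 = 6*2 + 1, so m = 6, epsilon = 1
pi(d, r) = m(m-1)(r-1)/2 + m*epsilon
= 6*5*2/2 + 6*1
= 60/2 + 6
= 30 + 6 = 36

36


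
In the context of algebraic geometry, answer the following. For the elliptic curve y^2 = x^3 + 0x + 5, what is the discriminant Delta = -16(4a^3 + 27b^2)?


Compute each component:
4a^3 = 4*0^3 = 4*0 = 0
27b^2 = 27*5^2 = 27*25 = 675
4a^3 + 27b^2 = 0 + 675 = 675
Delta = -16*675 = -10800

-10800


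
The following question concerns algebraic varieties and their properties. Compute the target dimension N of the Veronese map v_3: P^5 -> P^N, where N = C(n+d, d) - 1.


The Veronese embedding v_d: P^n -> P^N maps each point to all
degree-d monomials in n+1 homogeneous coordinates.
N = C(n+d, d) - 1
N = C(5+3, 3) - 1
N = C(8, 3) - 1
C(8, 3) = 56
N = 56 - 1 = 55

55


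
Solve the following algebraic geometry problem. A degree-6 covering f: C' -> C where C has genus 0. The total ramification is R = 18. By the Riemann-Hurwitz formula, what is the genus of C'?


Riemann-Hurwitz formula: 2g' - 2 = d(2g - 2) + R
Given: d = 6, g = 0, R = 18
2g' - 2 = 6*(2*0 - 2) + 18
2g' - 2 = 6*(-2) + 18
2g' - 2 = -12 + 18 = 6
2g' = 8
g' = 4

4


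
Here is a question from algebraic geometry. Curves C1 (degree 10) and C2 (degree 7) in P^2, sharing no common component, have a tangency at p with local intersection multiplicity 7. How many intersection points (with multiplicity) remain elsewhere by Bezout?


By Bezout's theorem, the total intersection number is d1 * d2.
Total = 10 * 7 = 70
Intersection multiplicity at p = 7
Remaining intersections = 70 - 7 = 63

63


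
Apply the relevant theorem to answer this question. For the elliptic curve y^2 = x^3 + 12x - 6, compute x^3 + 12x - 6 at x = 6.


Compute x^3 + 12x - 6 at x = 6:
x^3 = 6^3 = 216
12*x = 12*6 = 72
Sum: 216 + 72 - 6 = 282

282


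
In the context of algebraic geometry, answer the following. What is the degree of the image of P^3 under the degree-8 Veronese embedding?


The Veronese variety v_8(P^3) has degree d^r.
d^r = 8^3 = 512

512


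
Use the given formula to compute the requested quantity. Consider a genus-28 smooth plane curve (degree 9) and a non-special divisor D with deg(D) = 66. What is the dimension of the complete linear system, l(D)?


First, compute the genus of a smooth plane curve of degree 9:
g = (d-1)(d-2)/2 = (9-1)(9-2)/2 = 28
For a non-special divisor D (i.e., h^1(D) = 0), Riemann-Roch gives:
l(D) = deg(D) - g + 1
Since deg(D) = 66 >= 2g - 1 = 55, D is non-special.
l(D) = 66 - 28 + 1 = 39

39


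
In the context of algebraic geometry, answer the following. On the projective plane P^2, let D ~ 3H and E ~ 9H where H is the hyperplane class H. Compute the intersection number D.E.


Using bilinearity of the intersection pairing on the projective plane P^2:
(aH).(bH) = ab * (H.H)
We have H^2 = 1 (Bezout).
D.E = (3H).(9H) = 3*9*1
= 27*1
= 27

27


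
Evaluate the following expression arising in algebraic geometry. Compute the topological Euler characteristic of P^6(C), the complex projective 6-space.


The complex projective space P^6 has one cell in each even real dimension 0, 2, ..., 12.
The cohomology groups are H^{2k}(P^6) = Z for k = 0,...,6, and 0 otherwise.
Euler characteristic = sum of Betti numbers = 1 per even-dimensional cohomology group.
chi(P^6) = 6 + 1 = 7

7


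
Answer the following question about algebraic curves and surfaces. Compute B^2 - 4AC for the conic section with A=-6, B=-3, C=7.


The discriminant of a conic Ax^2 + Bxy + Cy^2 + ... = 0 is B^2 - 4AC.
B^2 = (-3)^2 = 9
4AC = 4*(-6)*7 = -168
Discriminant = 9 + 168 = 177

177


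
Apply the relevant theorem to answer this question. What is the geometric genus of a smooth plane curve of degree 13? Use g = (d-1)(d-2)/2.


Using the genus formula for smooth plane curves:
g = (d-1)(d-2)/2
g = (13-1)(13-2)/2
g = 12*11/2
g = 132/2 = 66

66


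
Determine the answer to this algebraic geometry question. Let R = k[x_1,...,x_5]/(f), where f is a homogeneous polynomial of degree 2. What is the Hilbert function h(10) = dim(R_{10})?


For R = k[x_1,...,x_n]/(f) with f homogeneous of degree e:
The Hilbert series is (1 - t^e)/(1 - t)^n.
So h(d) = C(d+n-1, n-1) - C(d-e+n-1, n-1) for d >= e.
With n=5, e=2, d=10:
C(10+5-1, 5-1) = C(14, 4) = 1001
C(10-2+5-1, 5-1) = C(12, 4) = 495
h(10) = 1001 - 495 = 506

506


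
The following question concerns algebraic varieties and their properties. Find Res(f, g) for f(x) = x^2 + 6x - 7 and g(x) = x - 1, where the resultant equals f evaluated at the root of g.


For Res(f, x - c), we evaluate f at x = c.
f(1) = 1^2 + 6*1 - 7
= 1 + 6 - 7
= 7 - 7 = 0
Res(f, g) = 0

0


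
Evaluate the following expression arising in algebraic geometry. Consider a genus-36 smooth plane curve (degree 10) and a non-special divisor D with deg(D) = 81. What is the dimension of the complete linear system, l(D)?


First, compute the genus of a smooth plane curve of degree 10:
g = (d-1)(d-2)/2 = (10-1)(10-2)/2 = 36
For a non-special divisor D (i.e., h^1(D) = 0), Riemann-Roch gives:
l(D) = deg(D) - g + 1
Since deg(D) = 81 >= 2g - 1 = 71, D is non-special.
l(D) = 81 - 36 + 1 = 46

46


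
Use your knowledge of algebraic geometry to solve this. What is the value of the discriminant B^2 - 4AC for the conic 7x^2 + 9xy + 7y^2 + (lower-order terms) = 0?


The discriminant of a conic Ax^2 + Bxy + Cy^2 + ... = 0 is B^2 - 4AC.
B^2 = 9^2 = 81
4AC = 4*7*7 = 196
Discriminant = 81 - 196 = -115

-115


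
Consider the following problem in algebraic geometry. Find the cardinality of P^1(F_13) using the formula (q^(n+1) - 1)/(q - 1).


P^1(F_13) has (q^(n+1) - 1)/(q - 1) points.
= 13^1 + 13^0
= 13 + 1
= 14

14


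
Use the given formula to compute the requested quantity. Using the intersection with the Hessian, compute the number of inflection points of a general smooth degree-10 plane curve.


For a general smooth plane curve C of degree d, the inflection points are
the intersection of C with its Hessian curve, which has degree 3(d-2).
By Bezout, the total intersection number is d * 3(d-2) = 10 * 24 = 240.
For a general curve every flex is ordinary, so each contributes
multiplicity 1 to C·Hess(C), and the number of distinct inflection
points is 3d(d-2).
Inflection points = 3*10*(10-2) = 3*10*8 = 240

240


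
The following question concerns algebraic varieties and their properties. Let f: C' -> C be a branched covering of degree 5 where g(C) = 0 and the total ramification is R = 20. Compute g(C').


Riemann-Hurwitz formula: 2g' - 2 = d(2g - 2) + R
Given: d = 5, g = 0, R = 20
2g' - 2 = 5*(2*0 - 2) + 20
2g' - 2 = 5*(-2) + 20
2g' - 2 = -10 + 20 = 10
2g' = 12
g' = 6

6


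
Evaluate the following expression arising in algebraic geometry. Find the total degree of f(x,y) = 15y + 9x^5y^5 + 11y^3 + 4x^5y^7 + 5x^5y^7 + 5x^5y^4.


Examine each term for its total degree (sum of exponents).
  Term '15y' has total degree 0+1 = 1.
  Term '9x^5y^5' has total degree 5+5 = 10.
  Term '11y^3' has total degree 0+3 = 3.
  Term '4x^5y^7' has total degree 5+7 = 12.
  Term '5x^5y^7' has total degree 5+7 = 12.
  Term '5x^5y^4' has total degree 5+4 = 9.
The maximum total degree among all terms is 12.

12


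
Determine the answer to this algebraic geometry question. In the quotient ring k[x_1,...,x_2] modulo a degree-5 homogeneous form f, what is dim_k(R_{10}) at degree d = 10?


For R = k[x_1,...,x_n]/(f) with f homogeneous of degree e:
The Hilbert series is (1 - t^e)/(1 - t)^n.
So h(d) = C(d+n-1, n-1) - C(d-e+n-1, n-1) for d >= e.
With n=2, e=5, d=10:
C(10+2-1, 2-1) = C(11, 1) = 11
C(10-5+2-1, 2-1) = C(6, 1) = 6
h(10) = 11 - 6 = 5

5


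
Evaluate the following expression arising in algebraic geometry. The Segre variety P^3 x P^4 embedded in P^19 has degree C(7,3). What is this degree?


The degree of the Segre variety P^3 x P^4 is C(m+n, m).
= C(7, 3)
= 35

35


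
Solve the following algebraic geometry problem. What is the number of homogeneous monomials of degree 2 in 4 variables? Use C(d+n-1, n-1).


The number of degree-2 monomials in 4 variables is C(d+n-1, n-1).
= C(2+4-1, 4-1) = C(5, 3)
= 10

10


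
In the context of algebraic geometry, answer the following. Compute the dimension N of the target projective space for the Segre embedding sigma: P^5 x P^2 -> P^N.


The Segre embedding maps P^m x P^n into P^N via
all products of coordinates from each factor.
N = (m+1)(n+1) - 1
N = (5+1)(2+1) - 1
N = 6*3 - 1
N = 18 - 1 = 17

17


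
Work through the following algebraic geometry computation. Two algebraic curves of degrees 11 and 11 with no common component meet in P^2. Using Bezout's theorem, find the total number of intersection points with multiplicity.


Bezout's theorem states the intersection count equals the product of degrees.
Intersection count = 11 * 11 = 121

121


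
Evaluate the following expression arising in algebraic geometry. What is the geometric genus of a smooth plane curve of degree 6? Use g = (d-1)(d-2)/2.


Using the genus formula for smooth plane curves:
g = (d-1)(d-2)/2
g = (6-1)(6-2)/2
g = 5*4/2
g = 20/2 = 10

10


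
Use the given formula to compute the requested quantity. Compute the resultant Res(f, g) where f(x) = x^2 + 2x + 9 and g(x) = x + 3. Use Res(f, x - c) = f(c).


For Res(f, x - c), we evaluate f at x = c.
f(-3) = (-3)^2 + 2*(-3) + 9
= 9 - 6 + 9
= 3 + 9 = 12
Res(f, g) = 12

12


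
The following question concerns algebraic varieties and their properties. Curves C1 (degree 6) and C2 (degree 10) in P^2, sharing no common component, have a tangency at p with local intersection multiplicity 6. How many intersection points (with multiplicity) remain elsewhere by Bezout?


By Bezout's theorem, the total intersection number is d1 * d2.
Total = 6 * 10 = 60
Intersection multiplicity at p = 6
Remaining intersections = 60 - 6 = 54

54


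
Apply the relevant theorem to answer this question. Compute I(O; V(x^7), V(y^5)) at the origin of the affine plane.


The intersection multiplicity of V(x^a) and V(y^b) at the origin is:
I(O; V(x^7), V(y^5)) = dim_k(k[x,y]/(x^7, y^5))
A basis for k[x,y]/(x^7, y^5) is the set of monomials x^i * y^j
where 0 <= i < 7 and 0 <= j < 5.
The number of such monomials is 7 * 5 = 35

35


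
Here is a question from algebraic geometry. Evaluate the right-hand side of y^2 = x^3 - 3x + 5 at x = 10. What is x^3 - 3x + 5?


Compute x^3 - 3x + 5 at x = 10:
x^3 = 10^3 = 1000
(-3)*x = (-3)*10 = -30
Sum: 1000 - 30 + 5 = 975

975


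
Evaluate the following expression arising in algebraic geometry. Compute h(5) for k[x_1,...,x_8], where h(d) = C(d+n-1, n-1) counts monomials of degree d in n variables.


The Hilbert function for the polynomial ring in 8 variables is:
h(d) = C(d+n-1, n-1)
h(5) = C(5+8-1, 8-1) = C(12, 7)
= 12! / (7! * 5!)
= 792

792


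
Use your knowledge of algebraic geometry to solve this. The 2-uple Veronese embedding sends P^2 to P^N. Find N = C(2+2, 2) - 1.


The Veronese embedding v_d: P^n -> P^N maps each point to all
degree-d monomials in n+1 homogeneous coordinates.
N = C(n+d, d) - 1
N = C(2+2, 2) - 1
N = C(4, 2) - 1
C(4, 2) = 6
N = 6 - 1 = 5

5


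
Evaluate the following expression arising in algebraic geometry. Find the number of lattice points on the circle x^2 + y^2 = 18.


Systematically check integer values of x where x^2 <= 18.
For each valid x, check if 18 - x^2 is a perfect square.
x=3: 18 - 9 = 9, sqrt = 3 (valid)
Total integer solutions found: 4

4


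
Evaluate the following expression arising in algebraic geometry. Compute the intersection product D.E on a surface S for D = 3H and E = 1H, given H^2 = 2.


Using bilinearity of the intersection pairing on a surface S:
(aH).(bH) = ab * (H.H)
We have H^2 = 2.
D.E = (3H).(1H) = 3*1*2
= 3*2
= 6

6


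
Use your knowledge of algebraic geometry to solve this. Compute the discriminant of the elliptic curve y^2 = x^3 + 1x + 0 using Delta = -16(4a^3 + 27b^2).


Compute each component:
4a^3 = 4*1^3 = 4*1 = 4
27b^2 = 27*0^2 = 27*0 = 0
4a^3 + 27b^2 = 4 + 0 = 4
Delta = -16*4 = -64

-64


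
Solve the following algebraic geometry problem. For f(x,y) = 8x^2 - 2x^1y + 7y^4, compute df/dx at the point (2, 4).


df/dx = 2*8*x^1 + 1*(-2)*x^0*y
At (2,4): 2*8*2^1 + 1*(-2)*2^0*4
= 32 - 8
= 24

24


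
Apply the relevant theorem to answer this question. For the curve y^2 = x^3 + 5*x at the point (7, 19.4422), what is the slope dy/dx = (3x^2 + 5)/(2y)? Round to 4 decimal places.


Using implicit differentiation of y^2 = x^3 + 5*x:
2y * dy/dx = 3x^2 + 5
dy/dx = (3x^2 + 5)/(2y)
Numerator: 3*7^2 + 5 = 152
Denominator: 2*19.4422 = 38.8844
dy/dx = 152/38.8844 = 3.9090

3.9090


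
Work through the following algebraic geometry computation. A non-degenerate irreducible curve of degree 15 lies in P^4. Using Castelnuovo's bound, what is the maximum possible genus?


Castelnuovo's bound: write d - 1 = m(r-1) + epsilon with 0 <= epsilon < r-1.
d - 1 = 15 - 1 = 14
r - 1 = 4 - 1 = 3
14 = 4*3 + 2, so m = 4, epsilon = 2
pi(d, r) = m(m-1)(r-1)/2 + m*epsilon
= 4*3*3/2 + 4*2
= 36/2 + 8
= 18 + 8 = 26

26


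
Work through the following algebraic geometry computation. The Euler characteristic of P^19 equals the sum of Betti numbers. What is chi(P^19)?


The complex projective space P^19 has one cell in each even real dimension 0, 2, ..., 38.
The cohomology groups are H^{2k}(P^19) = Z for k = 0,...,19, and 0 otherwise.
Euler characteristic = sum of Betti numbers = 1 per even-dimensional cohomology group.
chi(P^19) = 19 + 1 = 20

20


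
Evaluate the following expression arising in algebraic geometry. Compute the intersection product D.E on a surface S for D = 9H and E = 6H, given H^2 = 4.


Using bilinearity of the intersection pairing on a surface S:
(aH).(bH) = ab * (H.H)
We have H^2 = 4.
D.E = (9H).(6H) = 9*6*4
= 54*4
= 216

216


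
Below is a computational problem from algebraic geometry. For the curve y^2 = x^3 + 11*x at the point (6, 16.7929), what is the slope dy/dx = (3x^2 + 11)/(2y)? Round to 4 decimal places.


Using implicit differentiation of y^2 = x^3 + 11*x:
2y * dy/dx = 3x^2 + 11
dy/dx = (3x^2 + 11)/(2y)
Numerator: 3*6^2 + 11 = 119
Denominator: 2*16.7929 = 33.5858
dy/dx = 119/33.5858 = 3.5432

3.5432


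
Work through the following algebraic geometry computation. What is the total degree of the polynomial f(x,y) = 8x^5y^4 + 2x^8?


Examine each term for its total degree (sum of exponents).
  Term '8x^5y^4' has total degree 5+4 = 9.
  Term '2x^8' has total degree 8+0 = 8.
The maximum total degree among all terms is 9.

9


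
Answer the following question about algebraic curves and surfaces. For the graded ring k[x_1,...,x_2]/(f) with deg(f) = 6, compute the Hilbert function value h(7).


For R = k[x_1,...,x_n]/(f) with f homogeneous of degree e:
The Hilbert series is (1 - t^e)/(1 - t)^n.
So h(d) = C(d+n-1, n-1) - C(d-e+n-1, n-1) for d >= e.
With n=2, e=6, d=7:
C(7+2-1, 2-1) = C(8, 1) = 8
C(7-6+2-1, 2-1) = C(2, 1) = 2
h(7) = 8 - 2 = 6

6


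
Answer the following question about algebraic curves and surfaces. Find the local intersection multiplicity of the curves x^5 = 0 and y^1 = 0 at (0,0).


The intersection multiplicity of V(x^a) and V(y^b) at the origin is:
I(O; V(x^5), V(y^1)) = dim_k(k[x,y]/(x^5, y^1))
A basis for k[x,y]/(x^5, y^1) is the set of monomials x^i * y^j
where 0 <= i < 5 and 0 <= j < 1.
The number of such monomials is 5 * 1 = 5

5


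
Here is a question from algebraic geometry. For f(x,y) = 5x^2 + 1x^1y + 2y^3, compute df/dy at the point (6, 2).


df/dy = 1*x^1 + 3*2*y^2
At (6,2): 1*6^1 + 3*2*2^2
= 6 + 24
= 30

30


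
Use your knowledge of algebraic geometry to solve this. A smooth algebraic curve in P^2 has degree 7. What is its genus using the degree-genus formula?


Using the genus formula for smooth plane curves:
g = (d-1)(d-2)/2
g = (7-1)(7-2)/2
g = 6*5/2
g = 30/2 = 15

15


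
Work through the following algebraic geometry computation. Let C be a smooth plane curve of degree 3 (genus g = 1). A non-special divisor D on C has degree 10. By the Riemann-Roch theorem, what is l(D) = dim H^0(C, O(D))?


First, compute the genus of a smooth plane curve of degree 3:
g = (d-1)(d-2)/2 = (3-1)(3-2)/2 = 1
For a non-special divisor D (i.e., h^1(D) = 0), Riemann-Roch gives:
l(D) = deg(D) - g + 1
Since deg(D) = 10 >= 2g - 1 = 1, D is non-special.
l(D) = 10 - 1 + 1 = 10

10


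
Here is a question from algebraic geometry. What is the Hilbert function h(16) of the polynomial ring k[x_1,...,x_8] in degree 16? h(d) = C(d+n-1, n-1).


The Hilbert function for the polynomial ring in 8 variables is:
h(d) = C(d+n-1, n-1)
h(16) = C(16+8-1, 8-1) = C(23, 7)
= 23! / (7! * 16!)
= 245157

245157


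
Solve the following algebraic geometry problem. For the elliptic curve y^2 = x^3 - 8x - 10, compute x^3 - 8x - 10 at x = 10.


Compute x^3 - 8x - 10 at x = 10:
x^3 = 10^3 = 1000
(-8)*x = (-8)*10 = -80
Sum: 1000 - 80 - 10 = 910

910


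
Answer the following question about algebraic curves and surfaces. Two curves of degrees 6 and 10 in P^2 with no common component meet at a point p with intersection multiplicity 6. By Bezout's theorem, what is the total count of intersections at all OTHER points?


By Bezout's theorem, the total intersection number is d1 * d2.
Total = 6 * 10 = 60
Intersection multiplicity at p = 6
Remaining intersections = 60 - 6 = 54

54


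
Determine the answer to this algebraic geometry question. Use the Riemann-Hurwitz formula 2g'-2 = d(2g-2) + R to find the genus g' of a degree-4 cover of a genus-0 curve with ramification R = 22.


Riemann-Hurwitz formula: 2g' - 2 = d(2g - 2) + R
Given: d = 4, g = 0, R = 22
2g' - 2 = 4*(2*0 - 2) + 22
2g' - 2 = 4*(-2) + 22
2g' - 2 = -8 + 22 = 14
2g' = 16
g' = 8

8


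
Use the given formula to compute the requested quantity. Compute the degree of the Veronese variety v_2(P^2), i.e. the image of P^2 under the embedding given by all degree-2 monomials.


The Veronese variety v_2(P^2) has degree d^r.
d^r = 2^2 = 4

4


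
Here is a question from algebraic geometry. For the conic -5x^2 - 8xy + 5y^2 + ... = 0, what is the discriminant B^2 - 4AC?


The discriminant of a conic Ax^2 + Bxy + Cy^2 + ... = 0 is B^2 - 4AC.
B^2 = (-8)^2 = 64
4AC = 4*(-5)*5 = -100
Discriminant = 64 + 100 = 164

164
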